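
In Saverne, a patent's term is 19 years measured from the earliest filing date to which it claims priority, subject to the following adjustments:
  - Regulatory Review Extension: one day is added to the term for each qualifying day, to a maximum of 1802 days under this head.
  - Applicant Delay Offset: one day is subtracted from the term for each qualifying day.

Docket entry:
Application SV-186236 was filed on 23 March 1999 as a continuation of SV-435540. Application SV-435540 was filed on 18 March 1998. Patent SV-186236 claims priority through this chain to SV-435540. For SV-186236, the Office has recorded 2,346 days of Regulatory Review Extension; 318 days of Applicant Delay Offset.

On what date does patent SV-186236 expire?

April 10, 2021

Earliest priority filing: 18 March 1998.
Base term: 18 March 1998 + 19 years → 18 March 2017.
Regulatory Review Extension: 2346 days claimed exceeds the 1802-day cap, so +1802 days → 22 February 2022.
Applicant Delay Offset: −318 days → 10 April 2021.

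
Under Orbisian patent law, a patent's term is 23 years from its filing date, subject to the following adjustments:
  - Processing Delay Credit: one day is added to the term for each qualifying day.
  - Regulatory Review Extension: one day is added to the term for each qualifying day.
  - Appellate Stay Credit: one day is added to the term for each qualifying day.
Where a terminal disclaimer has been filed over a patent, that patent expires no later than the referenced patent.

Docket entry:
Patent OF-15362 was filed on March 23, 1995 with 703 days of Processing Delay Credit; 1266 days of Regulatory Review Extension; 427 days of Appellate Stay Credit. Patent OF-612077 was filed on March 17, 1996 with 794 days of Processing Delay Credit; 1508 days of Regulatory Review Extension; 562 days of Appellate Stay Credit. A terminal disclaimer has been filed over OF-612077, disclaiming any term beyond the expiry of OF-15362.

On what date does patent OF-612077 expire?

2024-10-13

Natural term of OF-612077:
  Base: filing + 23 years → 17 March 2019.
  Processing Delay Credit: +794 days → 19 May 2021.
  Regulatory Review Extension: +1508 days → 5 July 2025.
  Appellate Stay Credit: +562 days → 18 January 2027.
Expiry of referenced patent OF-15362:
  Base: filing + 23 years → 23 March 2018.
  Processing Delay Credit: +703 days → 24 February 2020.
  Regulatory Review Extension: +1266 days → 13 August 2023.
  Appellate Stay Credit: +427 days → 13 October 2024.
Terminal disclaimer: OF-612077 expires on the earlier of 18 January 2027 and 13 October 2024.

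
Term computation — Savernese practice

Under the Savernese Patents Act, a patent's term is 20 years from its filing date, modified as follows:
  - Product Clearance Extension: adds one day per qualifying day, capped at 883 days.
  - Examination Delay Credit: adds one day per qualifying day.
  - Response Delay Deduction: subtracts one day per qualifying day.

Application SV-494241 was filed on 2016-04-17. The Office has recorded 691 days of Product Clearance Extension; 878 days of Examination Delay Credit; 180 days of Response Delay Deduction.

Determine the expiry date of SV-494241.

2040-02-05

Base term: filing date + 20 years → 17 April 2036.
Product Clearance Extension: 691 days (within the 883-day cap) → +691 days → 9 March 2038.
Examination Delay Credit: +878 days → 3 August 2040.
Response Delay Deduction: −180 days → 5 February 2040.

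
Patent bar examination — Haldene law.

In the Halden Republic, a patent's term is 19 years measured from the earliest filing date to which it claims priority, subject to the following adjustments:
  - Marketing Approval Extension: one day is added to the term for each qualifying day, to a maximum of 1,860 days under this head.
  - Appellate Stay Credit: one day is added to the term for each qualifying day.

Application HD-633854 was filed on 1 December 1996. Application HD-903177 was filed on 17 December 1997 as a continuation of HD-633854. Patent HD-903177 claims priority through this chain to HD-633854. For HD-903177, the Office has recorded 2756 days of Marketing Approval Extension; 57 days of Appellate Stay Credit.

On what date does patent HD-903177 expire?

2021-03-01

Earliest priority filing: 1 December 1996.
Base term: 1 December 1996 + 19 years → 1 December 2015.
Marketing Approval Extension: 2756 days claimed exceeds the 1860-day cap, so +1860 days → 3 January 2021.
Appellate Stay Credit: +57 days → 1 March 2021.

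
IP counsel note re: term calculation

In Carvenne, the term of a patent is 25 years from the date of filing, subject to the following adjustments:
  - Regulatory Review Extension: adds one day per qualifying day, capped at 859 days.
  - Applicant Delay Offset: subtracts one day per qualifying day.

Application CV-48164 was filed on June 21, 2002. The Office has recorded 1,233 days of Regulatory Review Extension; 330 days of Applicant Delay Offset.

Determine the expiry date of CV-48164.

Base term: filing date + 25 years → 21 June 2027.
Regulatory Review Extension: 1233 days claimed exceeds the 859-day cap, so +859 days → 27 October 2029.
Applicant Delay Offset: −330 days → 1 December 2028.

December 1, 2028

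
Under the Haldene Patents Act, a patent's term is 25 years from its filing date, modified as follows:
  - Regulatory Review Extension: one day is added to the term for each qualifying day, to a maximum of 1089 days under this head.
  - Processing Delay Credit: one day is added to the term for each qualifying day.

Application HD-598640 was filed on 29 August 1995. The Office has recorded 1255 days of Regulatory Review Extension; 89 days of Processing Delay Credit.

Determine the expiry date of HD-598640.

Base term: filing date + 25 years → 29 August 2020.
Regulatory Review Extension: 1255 days claimed exceeds the 1089-day cap, so +1089 days → 23 August 2023.
Processing Delay Credit: +89 days → 20 November 2023.

2023-11-20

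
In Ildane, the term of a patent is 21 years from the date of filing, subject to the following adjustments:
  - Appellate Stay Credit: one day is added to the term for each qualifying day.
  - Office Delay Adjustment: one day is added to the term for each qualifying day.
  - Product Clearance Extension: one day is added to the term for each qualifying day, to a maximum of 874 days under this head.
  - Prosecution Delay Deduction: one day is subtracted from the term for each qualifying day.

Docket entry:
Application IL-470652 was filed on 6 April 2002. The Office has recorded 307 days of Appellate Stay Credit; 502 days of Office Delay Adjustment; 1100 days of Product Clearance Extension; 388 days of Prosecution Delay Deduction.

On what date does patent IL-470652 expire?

October 22, 2026

Base term: filing date + 21 years → 6 April 2023.
Appellate Stay Credit: +307 days → 7 February 2024.
Office Delay Adjustment: +502 days → 23 June 2025.
Product Clearance Extension: 1100 days claimed exceeds the 874-day cap, so +874 days → 14 November 2027.
Prosecution Delay Deduction: −388 days → 22 October 2026.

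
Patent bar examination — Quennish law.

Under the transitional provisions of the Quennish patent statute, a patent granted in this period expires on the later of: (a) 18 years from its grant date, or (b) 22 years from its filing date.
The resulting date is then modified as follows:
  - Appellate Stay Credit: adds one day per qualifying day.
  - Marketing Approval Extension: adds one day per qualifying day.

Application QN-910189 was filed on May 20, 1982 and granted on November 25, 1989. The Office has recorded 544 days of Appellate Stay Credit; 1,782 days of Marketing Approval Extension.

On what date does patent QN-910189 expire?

(a) grant + 18 years → 25 November 2007.
(b) filing + 22 years → 20 May 2004.
Later of the two: 25 November 2007.
Appellate Stay Credit: +544 days → 22 May 2009.
Marketing Approval Extension: +1782 days → 8 April 2014.

2014-04-08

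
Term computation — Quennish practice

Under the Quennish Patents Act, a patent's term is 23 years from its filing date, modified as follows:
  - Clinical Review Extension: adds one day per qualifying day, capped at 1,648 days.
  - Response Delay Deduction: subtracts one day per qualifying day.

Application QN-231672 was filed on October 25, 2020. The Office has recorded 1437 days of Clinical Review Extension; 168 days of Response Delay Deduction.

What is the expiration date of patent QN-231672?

2047-04-16

Base term: filing date + 23 years → 25 October 2043.
Clinical Review Extension: 1437 days (within the 1648-day cap) → +1437 days → 1 October 2047.
Response Delay Deduction: −168 days → 16 April 2047.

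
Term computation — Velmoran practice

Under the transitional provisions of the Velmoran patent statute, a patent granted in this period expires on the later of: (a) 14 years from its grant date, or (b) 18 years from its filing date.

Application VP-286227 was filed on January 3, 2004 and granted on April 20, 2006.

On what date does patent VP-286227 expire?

(a) grant + 14 years → 20 April 2020.
(b) filing + 18 years → 3 January 2022.
Later of the two: 3 January 2022.

2022-01-03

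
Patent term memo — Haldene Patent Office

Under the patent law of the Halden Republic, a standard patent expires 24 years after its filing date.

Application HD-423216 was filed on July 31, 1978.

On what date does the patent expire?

2002-07-31

Filing date + 24 years → 31 July 2002.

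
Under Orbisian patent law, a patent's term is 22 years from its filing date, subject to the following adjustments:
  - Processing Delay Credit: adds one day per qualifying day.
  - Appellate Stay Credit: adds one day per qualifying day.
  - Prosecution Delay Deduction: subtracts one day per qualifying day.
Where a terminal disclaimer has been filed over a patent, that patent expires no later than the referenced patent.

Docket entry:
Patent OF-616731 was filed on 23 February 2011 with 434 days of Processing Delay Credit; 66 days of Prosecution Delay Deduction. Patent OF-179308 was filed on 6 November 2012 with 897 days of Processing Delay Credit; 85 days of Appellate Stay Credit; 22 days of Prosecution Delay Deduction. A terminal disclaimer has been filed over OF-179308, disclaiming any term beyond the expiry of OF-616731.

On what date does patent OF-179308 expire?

Natural term of OF-179308:
  Base: filing + 22 years → 6 November 2034.
  Processing Delay Credit: +897 days → 21 April 2037.
  Appellate Stay Credit: +85 days → 15 July 2037.
  Prosecution Delay Deduction: −22 days → 23 June 2037.
Expiry of referenced patent OF-616731:
  Base: filing + 22 years → 23 February 2033.
  Processing Delay Credit: +434 days → 3 May 2034.
  Prosecution Delay Deduction: −66 days → 26 February 2034.
Terminal disclaimer: OF-179308 expires on the earlier of 23 June 2037 and 26 February 2034.

February 26, 2034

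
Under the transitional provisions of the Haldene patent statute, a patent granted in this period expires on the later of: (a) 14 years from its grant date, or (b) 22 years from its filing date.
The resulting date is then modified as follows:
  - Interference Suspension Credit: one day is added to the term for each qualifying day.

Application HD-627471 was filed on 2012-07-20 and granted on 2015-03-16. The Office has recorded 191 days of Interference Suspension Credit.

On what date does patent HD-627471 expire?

(a) grant + 14 years → 16 March 2029.
(b) filing + 22 years → 20 July 2034.
Later of the two: 20 July 2034.
Interference Suspension Credit: +191 days → 27 January 2035.

2035-01-27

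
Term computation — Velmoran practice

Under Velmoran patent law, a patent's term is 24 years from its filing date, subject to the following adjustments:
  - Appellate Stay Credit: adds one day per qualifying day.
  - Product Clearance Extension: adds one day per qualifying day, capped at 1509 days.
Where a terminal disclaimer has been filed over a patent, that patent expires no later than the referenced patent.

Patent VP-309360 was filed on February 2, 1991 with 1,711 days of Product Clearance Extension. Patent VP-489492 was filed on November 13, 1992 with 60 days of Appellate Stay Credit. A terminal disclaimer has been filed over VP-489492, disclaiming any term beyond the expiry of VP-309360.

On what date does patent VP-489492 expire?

January 12, 2017

Natural term of VP-489492:
  Base: filing + 24 years → 13 November 2016.
  Appellate Stay Credit: +60 days → 12 January 2017.
Expiry of referenced patent VP-309360:
  Base: filing + 24 years → 2 February 2015.
  Product Clearance Extension: 1711 days claimed exceeds the 1509-day cap, so +1509 days → 22 March 2019.
Terminal disclaimer: VP-489492 expires on the earlier of 12 January 2017 and 22 March 2019.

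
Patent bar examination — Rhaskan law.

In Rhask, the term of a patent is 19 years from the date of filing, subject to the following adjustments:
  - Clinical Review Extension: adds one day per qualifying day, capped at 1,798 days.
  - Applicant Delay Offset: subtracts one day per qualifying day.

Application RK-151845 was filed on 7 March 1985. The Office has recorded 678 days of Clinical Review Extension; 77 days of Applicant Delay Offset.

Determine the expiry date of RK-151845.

Base term: filing date + 19 years → 7 March 2004.
Clinical Review Extension: 678 days (within the 1798-day cap) → +678 days → 14 January 2006.
Applicant Delay Offset: −77 days → 29 October 2005.

2005-10-29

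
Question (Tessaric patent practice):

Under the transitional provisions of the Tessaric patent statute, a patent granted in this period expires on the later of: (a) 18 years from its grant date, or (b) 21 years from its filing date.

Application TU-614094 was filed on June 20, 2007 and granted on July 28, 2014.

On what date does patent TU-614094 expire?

(a) grant + 18 years → 28 July 2032.
(b) filing + 21 years → 20 June 2028.
Later of the two: 28 July 2032.

2032-07-28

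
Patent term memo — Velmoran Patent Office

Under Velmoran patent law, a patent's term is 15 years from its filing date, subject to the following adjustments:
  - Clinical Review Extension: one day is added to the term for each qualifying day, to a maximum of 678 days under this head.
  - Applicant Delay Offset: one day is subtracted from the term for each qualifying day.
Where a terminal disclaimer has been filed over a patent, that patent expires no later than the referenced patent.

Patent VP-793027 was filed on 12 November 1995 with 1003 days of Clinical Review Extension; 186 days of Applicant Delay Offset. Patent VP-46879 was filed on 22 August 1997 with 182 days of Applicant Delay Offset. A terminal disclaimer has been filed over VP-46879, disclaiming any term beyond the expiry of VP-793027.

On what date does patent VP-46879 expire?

Natural term of VP-46879:
  Base: filing + 15 years → 22 August 2012.
  Applicant Delay Offset: −182 days → 22 February 2012.
Expiry of referenced patent VP-793027:
  Base: filing + 15 years → 12 November 2010.
  Clinical Review Extension: 1003 days claimed exceeds the 678-day cap, so +678 days → 20 September 2012.
  Applicant Delay Offset: −186 days → 18 March 2012.
Terminal disclaimer: VP-46879 expires on the earlier of 22 February 2012 and 18 March 2012.

February 22, 2012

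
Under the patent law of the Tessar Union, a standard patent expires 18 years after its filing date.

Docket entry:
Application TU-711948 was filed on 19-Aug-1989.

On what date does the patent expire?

2007-08-19

Filing date + 18 years → 19 August 2007.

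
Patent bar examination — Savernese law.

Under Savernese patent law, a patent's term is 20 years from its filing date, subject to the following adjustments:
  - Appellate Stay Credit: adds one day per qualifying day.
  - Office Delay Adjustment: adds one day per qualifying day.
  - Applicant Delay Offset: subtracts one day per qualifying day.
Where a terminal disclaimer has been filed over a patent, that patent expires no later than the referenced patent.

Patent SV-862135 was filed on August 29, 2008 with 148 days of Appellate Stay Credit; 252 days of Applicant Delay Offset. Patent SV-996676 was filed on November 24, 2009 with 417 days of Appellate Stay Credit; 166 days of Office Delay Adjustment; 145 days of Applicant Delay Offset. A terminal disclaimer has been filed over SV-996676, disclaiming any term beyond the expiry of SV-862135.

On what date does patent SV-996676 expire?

Natural term of SV-996676:
  Base: filing + 20 years → 24 November 2029.
  Appellate Stay Credit: +417 days → 15 January 2031.
  Office Delay Adjustment: +166 days → 30 June 2031.
  Applicant Delay Offset: −145 days → 5 February 2031.
Expiry of referenced patent SV-862135:
  Base: filing + 20 years → 29 August 2028.
  Appellate Stay Credit: +148 days → 24 January 2029.
  Applicant Delay Offset: −252 days → 17 May 2028.
Terminal disclaimer: SV-996676 expires on the earlier of 5 February 2031 and 17 May 2028.

2028-05-17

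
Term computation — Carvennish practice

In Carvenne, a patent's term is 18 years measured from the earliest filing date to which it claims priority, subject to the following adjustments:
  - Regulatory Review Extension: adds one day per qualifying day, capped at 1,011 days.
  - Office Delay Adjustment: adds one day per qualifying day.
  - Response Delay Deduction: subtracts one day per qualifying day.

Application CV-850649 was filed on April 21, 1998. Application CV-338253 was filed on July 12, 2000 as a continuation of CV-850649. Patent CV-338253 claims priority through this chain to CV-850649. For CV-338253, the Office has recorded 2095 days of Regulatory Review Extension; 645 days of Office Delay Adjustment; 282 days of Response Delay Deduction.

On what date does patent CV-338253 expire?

2020-01-25

Earliest priority filing: 21 April 1998.
Base term: 21 April 1998 + 18 years → 21 April 2016.
Regulatory Review Extension: 2095 days claimed exceeds the 1011-day cap, so +1011 days → 27 January 2019.
Office Delay Adjustment: +645 days → 2 November 2020.
Response Delay Deduction: −282 days → 25 January 2020.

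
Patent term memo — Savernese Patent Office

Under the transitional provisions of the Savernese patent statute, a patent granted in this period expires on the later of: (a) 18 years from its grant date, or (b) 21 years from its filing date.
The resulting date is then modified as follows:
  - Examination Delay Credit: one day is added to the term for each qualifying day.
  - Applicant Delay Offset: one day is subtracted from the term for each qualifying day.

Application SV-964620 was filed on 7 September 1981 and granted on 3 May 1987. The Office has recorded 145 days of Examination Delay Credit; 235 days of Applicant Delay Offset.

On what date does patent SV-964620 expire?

(a) grant + 18 years → 3 May 2005.
(b) filing + 21 years → 7 September 2002.
Later of the two: 3 May 2005.
Examination Delay Credit: +145 days → 25 September 2005.
Applicant Delay Offset: −235 days → 2 February 2005.

2005-02-02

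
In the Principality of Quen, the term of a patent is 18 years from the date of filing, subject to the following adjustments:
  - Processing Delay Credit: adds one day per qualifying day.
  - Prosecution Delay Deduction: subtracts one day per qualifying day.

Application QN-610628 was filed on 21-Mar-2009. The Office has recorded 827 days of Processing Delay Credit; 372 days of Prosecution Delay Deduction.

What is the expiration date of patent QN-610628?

June 18, 2028

Base term: filing date + 18 years → 21 March 2027.
Processing Delay Credit: +827 days → 25 June 2029.
Prosecution Delay Deduction: −372 days → 18 June 2028.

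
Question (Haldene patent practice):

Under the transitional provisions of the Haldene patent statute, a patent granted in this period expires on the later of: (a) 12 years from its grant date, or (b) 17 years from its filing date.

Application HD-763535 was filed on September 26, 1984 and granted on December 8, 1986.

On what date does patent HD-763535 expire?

(a) grant + 12 years → 8 December 1998.
(b) filing + 17 years → 26 September 2001.
Later of the two: 26 September 2001.

September 26, 2001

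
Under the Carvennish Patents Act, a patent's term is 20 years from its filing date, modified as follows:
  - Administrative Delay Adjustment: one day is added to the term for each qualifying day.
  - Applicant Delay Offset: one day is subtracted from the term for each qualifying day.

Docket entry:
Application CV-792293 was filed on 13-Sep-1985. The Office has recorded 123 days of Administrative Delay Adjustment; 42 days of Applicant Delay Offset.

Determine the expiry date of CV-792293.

Base term: filing date + 20 years → 13 September 2005.
Administrative Delay Adjustment: +123 days → 14 January 2006.
Applicant Delay Offset: −42 days → 3 December 2005.

2005-12-03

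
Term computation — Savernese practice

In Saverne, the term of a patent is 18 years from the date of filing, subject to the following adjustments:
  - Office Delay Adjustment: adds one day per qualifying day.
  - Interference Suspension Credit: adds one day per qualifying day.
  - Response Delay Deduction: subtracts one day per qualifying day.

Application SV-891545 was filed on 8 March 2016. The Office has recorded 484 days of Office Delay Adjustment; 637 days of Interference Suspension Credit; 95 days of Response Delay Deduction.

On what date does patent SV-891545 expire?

Base term: filing date + 18 years → 8 March 2034.
Office Delay Adjustment: +484 days → 5 July 2035.
Interference Suspension Credit: +637 days → 2 April 2037.
Response Delay Deduction: −95 days → 28 December 2036.

December 28, 2036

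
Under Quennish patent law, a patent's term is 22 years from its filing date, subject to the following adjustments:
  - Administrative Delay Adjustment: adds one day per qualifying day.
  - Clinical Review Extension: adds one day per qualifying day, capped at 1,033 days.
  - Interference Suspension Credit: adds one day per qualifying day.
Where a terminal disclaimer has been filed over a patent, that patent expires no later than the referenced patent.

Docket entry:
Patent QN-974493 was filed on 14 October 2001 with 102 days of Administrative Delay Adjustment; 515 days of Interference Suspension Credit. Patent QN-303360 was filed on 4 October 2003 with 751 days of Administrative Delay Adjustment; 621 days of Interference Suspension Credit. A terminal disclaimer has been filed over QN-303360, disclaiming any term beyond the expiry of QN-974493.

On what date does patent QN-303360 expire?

Natural term of QN-303360:
  Base: filing + 22 years → 4 October 2025.
  Administrative Delay Adjustment: +751 days → 25 October 2027.
  Interference Suspension Credit: +621 days → 7 July 2029.
Expiry of referenced patent QN-974493:
  Base: filing + 22 years → 14 October 2023.
  Administrative Delay Adjustment: +102 days → 24 January 2024.
  Interference Suspension Credit: +515 days → 22 June 2025.
Terminal disclaimer: QN-303360 expires on the earlier of 7 July 2029 and 22 June 2025.

2025-06-22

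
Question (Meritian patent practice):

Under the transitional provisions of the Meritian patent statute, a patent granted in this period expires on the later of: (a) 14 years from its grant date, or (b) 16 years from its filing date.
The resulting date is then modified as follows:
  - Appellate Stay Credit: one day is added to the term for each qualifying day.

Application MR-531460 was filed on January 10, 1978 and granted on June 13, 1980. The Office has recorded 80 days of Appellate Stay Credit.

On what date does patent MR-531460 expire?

(a) grant + 14 years → 13 June 1994.
(b) filing + 16 years → 10 January 1994.
Later of the two: 13 June 1994.
Appellate Stay Credit: +80 days → 1 September 1994.

1994-09-01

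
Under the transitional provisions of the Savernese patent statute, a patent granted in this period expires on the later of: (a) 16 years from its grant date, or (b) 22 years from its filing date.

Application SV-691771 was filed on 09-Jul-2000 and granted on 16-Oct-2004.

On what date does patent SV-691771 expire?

(a) grant + 16 years → 16 October 2020.
(b) filing + 22 years → 9 July 2022.
Later of the two: 9 July 2022.

2022-07-09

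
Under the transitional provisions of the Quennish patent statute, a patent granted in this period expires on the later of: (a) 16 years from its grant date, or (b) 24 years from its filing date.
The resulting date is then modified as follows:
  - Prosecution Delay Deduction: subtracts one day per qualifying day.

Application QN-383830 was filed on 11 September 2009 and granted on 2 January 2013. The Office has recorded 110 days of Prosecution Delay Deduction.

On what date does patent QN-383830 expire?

2033-05-24

(a) grant + 16 years → 2 January 2029.
(b) filing + 24 years → 11 September 2033.
Later of the two: 11 September 2033.
Prosecution Delay Deduction: −110 days → 24 May 2033.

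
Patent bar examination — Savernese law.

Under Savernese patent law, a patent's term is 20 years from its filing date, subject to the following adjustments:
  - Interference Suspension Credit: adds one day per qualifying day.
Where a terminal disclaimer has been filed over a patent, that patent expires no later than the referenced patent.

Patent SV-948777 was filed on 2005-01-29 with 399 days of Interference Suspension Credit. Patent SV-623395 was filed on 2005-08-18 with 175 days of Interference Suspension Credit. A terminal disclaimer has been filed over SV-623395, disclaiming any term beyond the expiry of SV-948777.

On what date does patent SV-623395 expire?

Natural term of SV-623395:
  Base: filing + 20 years → 18 August 2025.
  Interference Suspension Credit: +175 days → 9 February 2026.
Expiry of referenced patent SV-948777:
  Base: filing + 20 years → 29 January 2025.
  Interference Suspension Credit: +399 days → 4 March 2026.
Terminal disclaimer: SV-623395 expires on the earlier of 9 February 2026 and 4 March 2026.

2026-02-09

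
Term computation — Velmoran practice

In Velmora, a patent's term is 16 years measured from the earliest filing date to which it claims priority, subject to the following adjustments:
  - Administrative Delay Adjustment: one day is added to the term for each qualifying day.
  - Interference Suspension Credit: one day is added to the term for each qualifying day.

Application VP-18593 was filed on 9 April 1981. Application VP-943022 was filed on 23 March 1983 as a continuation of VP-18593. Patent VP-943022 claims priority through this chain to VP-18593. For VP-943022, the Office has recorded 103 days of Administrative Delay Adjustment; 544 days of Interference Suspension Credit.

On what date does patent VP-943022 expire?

1999-01-16

Earliest priority filing: 9 April 1981.
Base term: 9 April 1981 + 16 years → 9 April 1997.
Administrative Delay Adjustment: +103 days → 21 July 1997.
Interference Suspension Credit: +544 days → 16 January 1999.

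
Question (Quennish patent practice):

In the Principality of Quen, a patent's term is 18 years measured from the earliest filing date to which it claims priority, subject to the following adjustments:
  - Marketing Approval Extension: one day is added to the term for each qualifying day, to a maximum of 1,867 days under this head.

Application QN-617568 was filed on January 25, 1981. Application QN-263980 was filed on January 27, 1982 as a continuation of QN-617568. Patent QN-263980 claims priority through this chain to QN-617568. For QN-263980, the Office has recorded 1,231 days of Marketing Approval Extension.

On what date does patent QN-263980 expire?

June 9, 2002

Earliest priority filing: 25 January 1981.
Base term: 25 January 1981 + 18 years → 25 January 1999.
Marketing Approval Extension: 1231 days (within the 1867-day cap) → +1231 days → 9 June 2002.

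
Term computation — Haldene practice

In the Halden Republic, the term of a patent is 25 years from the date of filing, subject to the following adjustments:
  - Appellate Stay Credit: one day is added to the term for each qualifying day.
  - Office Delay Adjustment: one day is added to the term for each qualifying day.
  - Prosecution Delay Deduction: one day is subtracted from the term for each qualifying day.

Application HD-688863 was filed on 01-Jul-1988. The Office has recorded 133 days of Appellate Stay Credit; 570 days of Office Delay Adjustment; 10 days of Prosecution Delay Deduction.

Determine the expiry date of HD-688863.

Base term: filing date + 25 years → 1 July 2013.
Appellate Stay Credit: +133 days → 11 November 2013.
Office Delay Adjustment: +570 days → 4 June 2015.
Prosecution Delay Deduction: −10 days → 25 May 2015.

May 25, 2015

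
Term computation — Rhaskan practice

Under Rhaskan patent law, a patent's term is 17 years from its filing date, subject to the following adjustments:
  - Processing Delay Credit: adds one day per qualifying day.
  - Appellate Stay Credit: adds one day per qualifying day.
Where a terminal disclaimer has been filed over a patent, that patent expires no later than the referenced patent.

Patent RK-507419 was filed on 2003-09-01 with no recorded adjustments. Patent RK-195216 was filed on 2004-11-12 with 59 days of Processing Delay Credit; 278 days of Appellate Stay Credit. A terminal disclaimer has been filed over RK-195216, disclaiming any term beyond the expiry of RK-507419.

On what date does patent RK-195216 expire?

2020-09-01

Natural term of RK-195216:
  Base: filing + 17 years → 12 November 2021.
  Processing Delay Credit: +59 days → 10 January 2022.
  Appellate Stay Credit: +278 days → 15 October 2022.
Expiry of referenced patent RK-507419:
  Base: filing + 17 years → 1 September 2020.
Terminal disclaimer: RK-195216 expires on the earlier of 15 October 2022 and 1 September 2020.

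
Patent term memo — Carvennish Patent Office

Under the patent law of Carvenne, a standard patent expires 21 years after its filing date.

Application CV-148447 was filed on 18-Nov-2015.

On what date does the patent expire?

Filing date + 21 years → 18 November 2036.

2036-11-18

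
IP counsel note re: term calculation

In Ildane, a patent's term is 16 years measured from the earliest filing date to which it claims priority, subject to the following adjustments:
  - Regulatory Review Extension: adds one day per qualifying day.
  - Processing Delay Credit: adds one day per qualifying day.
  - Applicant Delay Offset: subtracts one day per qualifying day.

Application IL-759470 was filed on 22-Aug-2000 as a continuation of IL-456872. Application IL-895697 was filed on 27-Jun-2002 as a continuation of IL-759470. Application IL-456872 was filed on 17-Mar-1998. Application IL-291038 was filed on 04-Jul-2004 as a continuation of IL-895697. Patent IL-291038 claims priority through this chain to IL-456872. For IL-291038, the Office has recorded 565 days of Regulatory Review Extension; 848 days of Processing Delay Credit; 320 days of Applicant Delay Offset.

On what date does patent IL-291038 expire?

Earliest priority filing: 17 March 1998.
Base term: 17 March 1998 + 16 years → 17 March 2014.
Regulatory Review Extension: +565 days → 3 October 2015.
Processing Delay Credit: +848 days → 28 January 2018.
Applicant Delay Offset: −320 days → 14 March 2017.

March 14, 2017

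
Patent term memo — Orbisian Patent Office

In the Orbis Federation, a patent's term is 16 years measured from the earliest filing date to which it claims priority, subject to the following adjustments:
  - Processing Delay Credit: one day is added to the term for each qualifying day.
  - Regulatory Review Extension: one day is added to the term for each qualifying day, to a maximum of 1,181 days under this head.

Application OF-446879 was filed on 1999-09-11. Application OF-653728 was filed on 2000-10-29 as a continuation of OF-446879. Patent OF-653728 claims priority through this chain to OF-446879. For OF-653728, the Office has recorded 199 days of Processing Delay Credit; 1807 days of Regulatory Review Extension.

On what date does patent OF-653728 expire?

June 22, 2019

Earliest priority filing: 11 September 1999.
Base term: 11 September 1999 + 16 years → 11 September 2015.
Processing Delay Credit: +199 days → 28 March 2016.
Regulatory Review Extension: 1807 days claimed exceeds the 1181-day cap, so +1181 days → 22 June 2019.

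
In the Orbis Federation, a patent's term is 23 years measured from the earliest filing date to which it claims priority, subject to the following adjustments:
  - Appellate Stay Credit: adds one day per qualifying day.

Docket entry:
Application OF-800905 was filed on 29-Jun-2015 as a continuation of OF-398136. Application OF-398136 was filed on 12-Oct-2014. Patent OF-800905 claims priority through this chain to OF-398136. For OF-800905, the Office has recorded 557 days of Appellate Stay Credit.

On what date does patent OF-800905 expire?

Earliest priority filing: 12 October 2014.
Base term: 12 October 2014 + 23 years → 12 October 2037.
Appellate Stay Credit: +557 days → 22 April 2039.

2039-04-22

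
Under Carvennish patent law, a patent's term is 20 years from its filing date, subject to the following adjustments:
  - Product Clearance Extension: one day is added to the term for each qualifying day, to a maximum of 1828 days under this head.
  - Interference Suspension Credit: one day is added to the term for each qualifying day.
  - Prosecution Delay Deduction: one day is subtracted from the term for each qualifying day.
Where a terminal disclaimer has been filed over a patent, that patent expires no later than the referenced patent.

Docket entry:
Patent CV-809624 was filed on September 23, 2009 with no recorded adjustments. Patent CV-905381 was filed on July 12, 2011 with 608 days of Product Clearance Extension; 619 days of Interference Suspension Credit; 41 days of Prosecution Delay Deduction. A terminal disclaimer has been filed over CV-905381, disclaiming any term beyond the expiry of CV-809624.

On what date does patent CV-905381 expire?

September 23, 2029

Natural term of CV-905381:
  Base: filing + 20 years → 12 July 2031.
  Product Clearance Extension: 608 days (within the 1828-day cap) → +608 days → 11 March 2033.
  Interference Suspension Credit: +619 days → 20 November 2034.
  Prosecution Delay Deduction: −41 days → 10 October 2034.
Expiry of referenced patent CV-809624:
  Base: filing + 20 years → 23 September 2029.
Terminal disclaimer: CV-905381 expires on the earlier of 10 October 2034 and 23 September 2029.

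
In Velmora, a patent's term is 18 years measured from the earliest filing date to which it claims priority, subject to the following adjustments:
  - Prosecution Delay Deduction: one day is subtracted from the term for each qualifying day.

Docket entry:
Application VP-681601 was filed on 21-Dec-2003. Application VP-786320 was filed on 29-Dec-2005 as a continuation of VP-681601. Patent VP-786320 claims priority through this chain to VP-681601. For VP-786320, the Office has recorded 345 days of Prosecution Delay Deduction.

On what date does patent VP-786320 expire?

Earliest priority filing: 21 December 2003.
Base term: 21 December 2003 + 18 years → 21 December 2021.
Prosecution Delay Deduction: −345 days → 10 January 2021.

January 10, 2021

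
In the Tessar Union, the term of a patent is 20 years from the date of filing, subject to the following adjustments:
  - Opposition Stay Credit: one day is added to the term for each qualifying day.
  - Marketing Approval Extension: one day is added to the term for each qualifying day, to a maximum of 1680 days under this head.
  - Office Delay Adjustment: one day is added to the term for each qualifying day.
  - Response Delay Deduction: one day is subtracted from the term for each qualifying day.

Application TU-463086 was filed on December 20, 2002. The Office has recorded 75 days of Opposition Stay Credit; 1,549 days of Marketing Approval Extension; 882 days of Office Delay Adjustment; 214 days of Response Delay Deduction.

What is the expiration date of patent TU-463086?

2029-03-30

Base term: filing date + 20 years → 20 December 2022.
Opposition Stay Credit: +75 days → 5 March 2023.
Marketing Approval Extension: 1549 days (within the 1680-day cap) → +1549 days → 1 June 2027.
Office Delay Adjustment: +882 days → 30 October 2029.
Response Delay Deduction: −214 days → 30 March 2029.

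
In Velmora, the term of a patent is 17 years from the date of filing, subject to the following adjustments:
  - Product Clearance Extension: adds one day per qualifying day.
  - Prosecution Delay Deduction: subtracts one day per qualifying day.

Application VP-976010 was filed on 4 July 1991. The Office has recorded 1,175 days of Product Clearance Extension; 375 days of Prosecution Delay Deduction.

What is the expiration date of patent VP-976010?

Base term: filing date + 17 years → 4 July 2008.
Product Clearance Extension: +1175 days → 22 September 2011.
Prosecution Delay Deduction: −375 days → 12 September 2010.

2010-09-12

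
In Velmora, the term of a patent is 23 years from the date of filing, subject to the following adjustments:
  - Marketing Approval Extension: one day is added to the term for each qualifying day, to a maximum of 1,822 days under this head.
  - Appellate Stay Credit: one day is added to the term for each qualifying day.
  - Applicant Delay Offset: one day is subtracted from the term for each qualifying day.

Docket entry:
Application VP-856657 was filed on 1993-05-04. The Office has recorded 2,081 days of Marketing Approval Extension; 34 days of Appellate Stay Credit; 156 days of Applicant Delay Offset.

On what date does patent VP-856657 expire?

2020-12-29

Base term: filing date + 23 years → 4 May 2016.
Marketing Approval Extension: 2081 days claimed exceeds the 1822-day cap, so +1822 days → 30 April 2021.
Appellate Stay Credit: +34 days → 3 June 2021.
Applicant Delay Offset: −156 days → 29 December 2020.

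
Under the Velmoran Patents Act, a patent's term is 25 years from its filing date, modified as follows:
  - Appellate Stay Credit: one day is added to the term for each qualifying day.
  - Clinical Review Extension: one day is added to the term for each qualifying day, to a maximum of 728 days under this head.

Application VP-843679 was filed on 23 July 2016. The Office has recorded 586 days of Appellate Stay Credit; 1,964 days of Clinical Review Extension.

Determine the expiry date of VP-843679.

2045-02-26

Base term: filing date + 25 years → 23 July 2041.
Appellate Stay Credit: +586 days → 1 March 2043.
Clinical Review Extension: 1964 days claimed exceeds the 728-day cap, so +728 days → 26 February 2045.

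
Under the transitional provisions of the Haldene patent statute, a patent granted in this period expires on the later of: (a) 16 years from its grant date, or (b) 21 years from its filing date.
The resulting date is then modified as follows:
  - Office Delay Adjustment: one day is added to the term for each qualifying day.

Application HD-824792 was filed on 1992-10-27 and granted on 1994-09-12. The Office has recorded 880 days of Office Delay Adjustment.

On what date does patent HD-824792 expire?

March 25, 2016

(a) grant + 16 years → 12 September 2010.
(b) filing + 21 years → 27 October 2013.
Later of the two: 27 October 2013.
Office Delay Adjustment: +880 days → 25 March 2016.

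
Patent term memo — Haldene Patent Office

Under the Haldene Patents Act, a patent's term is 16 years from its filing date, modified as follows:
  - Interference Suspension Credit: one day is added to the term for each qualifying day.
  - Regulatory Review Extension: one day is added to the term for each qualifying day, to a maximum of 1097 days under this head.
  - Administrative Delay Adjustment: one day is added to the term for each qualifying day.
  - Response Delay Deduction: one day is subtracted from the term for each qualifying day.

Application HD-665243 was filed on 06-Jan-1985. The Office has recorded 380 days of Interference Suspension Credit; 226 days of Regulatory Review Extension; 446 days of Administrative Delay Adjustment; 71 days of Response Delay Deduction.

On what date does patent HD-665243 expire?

September 14, 2003

Base term: filing date + 16 years → 6 January 2001.
Interference Suspension Credit: +380 days → 21 January 2002.
Regulatory Review Extension: 226 days (within the 1097-day cap) → +226 days → 4 September 2002.
Administrative Delay Adjustment: +446 days → 24 November 2003.
Response Delay Deduction: −71 days → 14 September 2003.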